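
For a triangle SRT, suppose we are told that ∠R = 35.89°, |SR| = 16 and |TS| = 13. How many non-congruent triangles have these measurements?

2

|SR|·sin R = 16·sin(35.89°) ≈ 9.38.
Since |SR| sin R < |TS| < |SR| (9.38 < 13 < 16), two triangles exist.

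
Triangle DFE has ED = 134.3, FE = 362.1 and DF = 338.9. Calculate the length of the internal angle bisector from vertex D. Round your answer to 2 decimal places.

137.34

By the law of cosines, cos D = (ED² + DF² − FE²) / (2·ED·DF) ≈ 0.01948, so ∠D ≈ 88.88°.
The bisector from D has length 2·ED·DF·cos(∠D/2)/(ED+DF) ≈ 137.34.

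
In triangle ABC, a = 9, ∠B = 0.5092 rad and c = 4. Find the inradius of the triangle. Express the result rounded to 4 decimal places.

By the law of cosines, b² = c² + a² − 2·c·a·cos B = 34.134, so b ≈ 5.8425.
Area = ½·c·a·sin B ≈ 8.7746.
Semiperimeter s = (9+5.8425+4)/2 = 9.4212.
Inradius = area/s = 8.7746/9.4212 ≈ 0.93137.

0.9314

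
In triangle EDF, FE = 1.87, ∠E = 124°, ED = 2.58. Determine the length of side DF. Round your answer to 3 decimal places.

By the law of cosines, DF² = FE² + ED² − 2·FE·ED·cos E = 15.549, so DF ≈ 3.9432.

3.943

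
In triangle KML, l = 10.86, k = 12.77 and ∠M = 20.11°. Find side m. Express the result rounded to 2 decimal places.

4.53

By the law of cosines, m² = l² + k² − 2·l·k·cos M = 20.558, so m ≈ 4.5341.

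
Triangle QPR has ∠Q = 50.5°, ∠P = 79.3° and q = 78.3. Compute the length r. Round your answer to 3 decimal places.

77.961

The third angle is ∠R = 180° − ∠Q − ∠P = 50.20°.
Law of sines: r = q·sin R/sin Q ≈ 77.961.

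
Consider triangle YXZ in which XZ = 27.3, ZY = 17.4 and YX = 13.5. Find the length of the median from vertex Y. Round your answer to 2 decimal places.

Median from Y: ½√(2·ZY² + 2·YX² − XZ²) ≈ 7.4955.

m_Y ≈ 7.50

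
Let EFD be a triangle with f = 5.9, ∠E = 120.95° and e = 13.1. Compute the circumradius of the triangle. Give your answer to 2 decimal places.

R ≈ 7.64

Law of sines: sin F = f·sin E/e ≈ 0.38625.
Since e ≥ f, only the acute value applies: ∠F ≈ 22.72°.
Then ∠D = 180° − ∠E − ∠F ≈ 36.33°.
Law of sines gives d = e·sin D/sin E ≈ 9.049.
Circumradius = e/(2 sin E) ≈ 7.6374.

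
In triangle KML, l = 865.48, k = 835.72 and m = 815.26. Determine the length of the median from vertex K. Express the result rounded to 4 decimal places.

Median from K: ½√(2·m² + 2·l² − k²) ≈ 729.55.

m_K ≈ 729.5514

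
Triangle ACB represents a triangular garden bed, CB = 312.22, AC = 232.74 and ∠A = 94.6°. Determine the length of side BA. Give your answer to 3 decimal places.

Law of sines: sin B = AC·sin A/CB ≈ 0.74303.
Since CB ≥ AC, only the acute value applies: ∠B ≈ 47.99°.
Then ∠C = 180° − ∠A − ∠B ≈ 37.41°.
Law of sines gives BA = CB·sin C/sin A ≈ 190.29.

190.289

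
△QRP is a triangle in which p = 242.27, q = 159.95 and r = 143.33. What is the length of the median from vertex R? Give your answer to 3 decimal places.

m_R ≈ 192.363

Median from R: ½√(2·p² + 2·q² − r²) ≈ 192.36.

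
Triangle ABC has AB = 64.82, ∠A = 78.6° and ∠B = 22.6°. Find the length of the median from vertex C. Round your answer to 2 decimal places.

The third angle is ∠C = 180° − ∠A − ∠B = 78.80°.
Law of sines: BC = AB·sin A/sin C ≈ 64.775.
Law of sines: CA = AB·sin B/sin C ≈ 25.394.
Median from C: ½√(2·BC² + 2·CA² − AB²) ≈ 37.012.

m_C ≈ 37.01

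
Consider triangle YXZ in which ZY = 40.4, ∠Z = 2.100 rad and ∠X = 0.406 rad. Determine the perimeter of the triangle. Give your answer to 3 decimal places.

189.429

The third angle is ∠Y = π − ∠X − ∠Z = 0.636 rad.
Law of sines: XZ = ZY·sin Y/sin X ≈ 60.728.
Law of sines: YX = ZY·sin Z/sin X ≈ 88.302.
Semiperimeter s = (60.728+40.4+88.302)/2 = 94.715.
Perimeter = 60.728 + 40.4 + 88.302 = 189.43.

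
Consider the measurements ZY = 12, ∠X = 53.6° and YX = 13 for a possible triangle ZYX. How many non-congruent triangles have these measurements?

YX·sin X = 13·sin(53.6°) ≈ 10.46.
Since YX sin X < ZY < YX (10.46 < 12 < 13), two triangles exist.

2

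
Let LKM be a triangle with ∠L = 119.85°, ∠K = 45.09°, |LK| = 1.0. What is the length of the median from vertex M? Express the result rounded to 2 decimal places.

m_M ≈ 3.01

The third angle is ∠M = 180° − ∠L − ∠K = 15.06°.
Law of sines: |KM| = |LK|·sin L/sin M ≈ 3.3381.
Law of sines: |ML| = |LK|·sin K/sin M ≈ 2.7257.
Median from M: ½√(2·|KM|² + 2·|ML|² − |LK|²) ≈ 3.006.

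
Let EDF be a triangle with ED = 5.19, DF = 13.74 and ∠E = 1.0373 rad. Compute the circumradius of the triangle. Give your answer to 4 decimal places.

R ≈ 7.9788

Law of sines: sin F = ED·sin E/DF ≈ 0.32524.
Since DF ≥ ED, only the acute value applies: ∠F ≈ 0.3313 rad.
Then ∠D = π − ∠E − ∠F ≈ 1.7730 rad.
Law of sines gives FE = DF·sin D/sin E ≈ 15.632.
Circumradius = DF/(2 sin E) ≈ 7.9788.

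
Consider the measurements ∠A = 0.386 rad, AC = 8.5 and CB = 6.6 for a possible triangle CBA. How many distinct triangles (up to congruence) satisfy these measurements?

AC·sin A = 8.5·sin(0.386 rad) ≈ 3.2.
Since AC sin A < CB < AC (3.2 < 6.6 < 8.5), two triangles exist.

2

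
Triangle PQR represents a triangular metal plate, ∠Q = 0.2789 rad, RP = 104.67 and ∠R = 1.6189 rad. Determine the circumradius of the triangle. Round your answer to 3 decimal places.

190.103

The third angle is ∠P = π − ∠Q − ∠R = 1.2438 rad.
Law of sines: QR = RP·sin P/sin Q ≈ 360.06.
Law of sines: PQ = RP·sin R/sin Q ≈ 379.77.
Circumradius = RP/(2 sin Q) ≈ 190.1.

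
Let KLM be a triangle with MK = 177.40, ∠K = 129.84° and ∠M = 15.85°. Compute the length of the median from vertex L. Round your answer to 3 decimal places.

158.194

The third angle is ∠L = 180° − ∠M − ∠K = 34.31°.
Law of sines: LM = MK·sin K/sin L ≈ 241.66.
Law of sines: KL = MK·sin M/sin L ≈ 85.957.
Median from L: ½√(2·KL² + 2·LM² − MK²) ≈ 158.19.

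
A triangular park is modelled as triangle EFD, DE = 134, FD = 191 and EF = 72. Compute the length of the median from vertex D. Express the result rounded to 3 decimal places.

161.005

Median from D: ½√(2·FD² + 2·DE² − EF²) ≈ 161.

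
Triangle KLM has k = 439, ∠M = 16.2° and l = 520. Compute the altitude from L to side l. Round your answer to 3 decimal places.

122.477

By the law of cosines, m² = k² + l² − 2·k·l·cos M = 24689, so m ≈ 157.13.
Area = ½·k·l·sin M ≈ 31844.
The altitude from L has length 2·area/l ≈ 122.48.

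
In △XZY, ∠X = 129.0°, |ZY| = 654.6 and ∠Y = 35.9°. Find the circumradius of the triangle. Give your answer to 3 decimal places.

421.156

The third angle is ∠Z = 180° − ∠Y − ∠X = 15.10°.
Law of sines: |YX| = |ZY|·sin Z/sin X ≈ 219.43.
Law of sines: |XZ| = |ZY|·sin Y/sin X ≈ 493.91.
Circumradius = |ZY|/(2 sin X) ≈ 421.16.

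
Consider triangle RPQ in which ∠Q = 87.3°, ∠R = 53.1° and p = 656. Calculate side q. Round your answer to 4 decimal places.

The third angle is ∠P = 180° − ∠Q − ∠R = 39.60°.
Law of sines: q = p·sin Q/sin P ≈ 1028.

1027.9998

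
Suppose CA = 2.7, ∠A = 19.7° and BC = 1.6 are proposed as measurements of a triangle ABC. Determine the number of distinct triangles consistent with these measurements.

CA·sin A = 2.7·sin(19.7°) ≈ 0.9102.
Since CA sin A < BC < CA (0.9102 < 1.6 < 2.7), two triangles exist.

2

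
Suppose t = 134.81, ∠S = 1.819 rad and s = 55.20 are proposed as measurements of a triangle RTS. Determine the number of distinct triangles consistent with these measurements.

0

t·sin S = 134.81·sin(1.819 rad) ≈ 130.7.
Since ∠S is not acute, a triangle exists only if s > t; here s ≤ t, so there is no triangle.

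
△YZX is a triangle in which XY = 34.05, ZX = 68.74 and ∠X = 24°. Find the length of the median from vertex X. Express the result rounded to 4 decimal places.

m_X ≈ 50.4011

By the law of cosines, YZ² = ZX² + XY² − 2·ZX·XY·cos X = 1608.1, so YZ ≈ 40.101.
Median from X: ½√(2·ZX² + 2·XY² − YZ²) ≈ 50.401.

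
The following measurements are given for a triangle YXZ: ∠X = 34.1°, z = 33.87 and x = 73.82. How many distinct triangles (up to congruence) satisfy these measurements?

1

z·sin X = 33.87·sin(34.1°) ≈ 18.99.
Since x ≥ z, exactly one triangle exists.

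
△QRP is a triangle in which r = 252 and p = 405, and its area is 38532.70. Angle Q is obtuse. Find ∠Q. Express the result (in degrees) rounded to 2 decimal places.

From area = ½·r·p·sin Q, we get sin Q = 2·area/(r·p) ≈ 0.75510.
Taking the obtuse solution, ∠Q ≈ 130.97°.

∠Q ≈ 130.97°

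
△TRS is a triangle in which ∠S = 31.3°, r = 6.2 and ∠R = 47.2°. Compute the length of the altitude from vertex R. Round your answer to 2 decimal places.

The third angle is ∠T = 180° − ∠R − ∠S = 101.50°.
Law of sines: t = r·sin T/sin R ≈ 8.2803.
Law of sines: s = r·sin S/sin R ≈ 4.3899.
Area = ½·r·t·sin S ≈ 13.336.
The altitude from R has length 2·area/r ≈ 4.3018.

4.30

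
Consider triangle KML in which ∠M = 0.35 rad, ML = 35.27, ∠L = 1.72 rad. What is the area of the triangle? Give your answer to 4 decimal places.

area ≈ 240.2242

The third angle is ∠K = π − ∠M − ∠L = 1.072 rad.
Law of sines: LK = ML·sin M/sin K ≈ 13.775.
Law of sines: KM = ML·sin L/sin K ≈ 39.726.
Area = ½·ML·LK·sin L ≈ 240.22.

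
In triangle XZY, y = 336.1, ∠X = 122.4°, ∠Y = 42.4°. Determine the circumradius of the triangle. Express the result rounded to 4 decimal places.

249.2205

The third angle is ∠Z = 180° − ∠Y − ∠X = 15.20°.
Law of sines: x = y·sin X/sin Y ≈ 420.85.
Law of sines: z = y·sin Z/sin Y ≈ 130.69.
Circumradius = y/(2 sin Y) ≈ 249.22.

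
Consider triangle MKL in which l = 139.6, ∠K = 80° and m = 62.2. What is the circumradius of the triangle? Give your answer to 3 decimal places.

By the law of cosines, k² = l² + m² − 2·l·m·cos K = 20341, so k ≈ 142.62.
Area = ½·l·m·sin K ≈ 4275.6.
Circumradius = k/(2 sin K) ≈ 72.412.

R ≈ 72.412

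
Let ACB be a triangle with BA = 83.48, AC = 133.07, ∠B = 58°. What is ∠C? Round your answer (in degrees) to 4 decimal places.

∠C ≈ 32.1416°

Law of sines: sin C = BA·sin B/AC ≈ 0.53201.
Since AC ≥ BA, only the acute value applies: ∠C ≈ 32.14°.
Then ∠A = 180° − ∠B − ∠C ≈ 89.86°.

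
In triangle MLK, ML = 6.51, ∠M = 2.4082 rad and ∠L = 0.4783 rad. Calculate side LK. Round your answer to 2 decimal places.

17.27

The third angle is ∠K = π − ∠M − ∠L = 0.2551 rad.
Law of sines: LK = ML·sin M/sin K ≈ 17.27.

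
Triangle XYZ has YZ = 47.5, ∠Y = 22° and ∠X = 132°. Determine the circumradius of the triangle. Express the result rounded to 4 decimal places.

31.9588

The third angle is ∠Z = 180° − ∠X − ∠Y = 26.00°.
Law of sines: ZX = YZ·sin Y/sin X ≈ 23.944.
Law of sines: XY = YZ·sin Z/sin X ≈ 28.02.
Circumradius = YZ/(2 sin X) ≈ 31.959.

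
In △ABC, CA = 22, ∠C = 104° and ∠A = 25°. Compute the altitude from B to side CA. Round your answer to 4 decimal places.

The third angle is ∠B = 180° − ∠C − ∠A = 51.00°.
Law of sines: BC = CA·sin A/sin B ≈ 11.964.
Law of sines: AB = CA·sin C/sin B ≈ 27.468.
Area = ½·CA·BC·sin C ≈ 127.69.
The altitude from B has length 2·area/CA ≈ 11.608.

h_B ≈ 11.6084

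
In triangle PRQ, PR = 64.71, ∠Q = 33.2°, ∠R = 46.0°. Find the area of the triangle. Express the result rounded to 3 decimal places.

The third angle is ∠P = 180° − ∠R − ∠Q = 100.80°.
Law of sines: RQ = PR·sin P/sin Q ≈ 116.08.
Law of sines: QP = PR·sin R/sin Q ≈ 85.01.
Area = ½·PR·RQ·sin R ≈ 2701.8.

2701.787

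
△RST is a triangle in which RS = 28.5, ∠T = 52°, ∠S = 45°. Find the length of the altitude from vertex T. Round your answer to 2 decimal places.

The third angle is ∠R = 180° − ∠S − ∠T = 83.00°.
Law of sines: ST = RS·sin R/sin T ≈ 35.897.
Law of sines: TR = RS·sin S/sin T ≈ 25.574.
Area = ½·RS·ST·sin S ≈ 361.71.
The altitude from T has length 2·area/RS ≈ 25.383.

25.38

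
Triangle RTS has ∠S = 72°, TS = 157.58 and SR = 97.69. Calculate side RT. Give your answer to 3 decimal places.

157.673

By the law of cosines, RT² = TS² + SR² − 2·TS·SR·cos S = 24861, so RT ≈ 157.67.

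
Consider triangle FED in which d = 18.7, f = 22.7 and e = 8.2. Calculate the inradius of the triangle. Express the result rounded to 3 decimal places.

2.928

Semiperimeter s = (22.7 + 8.2 + 18.7)/2 = 24.8.
Heron's formula: area = √(24.8·2.1·16.6·6.1) ≈ 72.62.
Inradius = area/s = 72.62/24.8 ≈ 2.9282.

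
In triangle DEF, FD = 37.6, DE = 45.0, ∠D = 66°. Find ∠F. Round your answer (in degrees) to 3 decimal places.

By the law of cosines, EF² = FD² + DE² − 2·FD·DE·cos D = 2062.4, so EF ≈ 45.413.
Law of cosines again: cos F = (EF² + FD² − DE²)/(2·EF·FD) ≈ 0.42492, so ∠F ≈ 64.85°.

∠F ≈ 64.855°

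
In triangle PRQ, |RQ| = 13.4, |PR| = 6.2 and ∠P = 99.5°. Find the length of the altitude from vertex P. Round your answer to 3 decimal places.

Law of sines: sin Q = |PR|·sin P/|RQ| ≈ 0.45634.
Since |RQ| ≥ |PR|, only the acute value applies: ∠Q ≈ 27.15°.
Then ∠R = 180° − ∠P − ∠Q ≈ 53.35°.
Law of sines gives |QP| = |RQ|·sin R/sin P ≈ 10.9.
Area = ½·|RQ|·|PR|·sin R ≈ 33.327.
The altitude from P has length 2·area/|RQ| ≈ 4.9742.

h_P ≈ 4.974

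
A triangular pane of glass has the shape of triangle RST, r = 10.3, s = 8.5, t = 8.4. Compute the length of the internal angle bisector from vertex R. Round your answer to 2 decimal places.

By the law of cosines, cos R = (s² + t² − r²) / (2·s·t) ≈ 0.25714, so ∠R ≈ 75.10°.
The bisector from R has length 2·s·t·cos(∠R/2)/(s+t) ≈ 6.6991.

6.70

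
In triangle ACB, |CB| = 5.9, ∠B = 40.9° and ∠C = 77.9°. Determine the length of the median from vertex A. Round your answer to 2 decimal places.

The third angle is ∠A = 180° − ∠C − ∠B = 61.20°.
Law of sines: |BA| = |CB|·sin C/sin A ≈ 6.5832.
Law of sines: |AC| = |CB|·sin B/sin A ≈ 4.4082.
Median from A: ½√(2·|BA|² + 2·|AC|² − |CB|²) ≈ 4.7627.

4.76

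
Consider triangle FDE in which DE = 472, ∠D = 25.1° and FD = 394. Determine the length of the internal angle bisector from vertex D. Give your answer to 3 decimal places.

By the law of cosines, EF² = FD² + DE² − 2·FD·DE·cos D = 41206, so EF ≈ 202.99.
The bisector from D has length 2·FD·DE·cos(∠D/2)/(FD+DE) ≈ 419.23.

t_D ≈ 419.225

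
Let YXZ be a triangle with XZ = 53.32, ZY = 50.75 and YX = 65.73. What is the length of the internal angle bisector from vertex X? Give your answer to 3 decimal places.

53.552

By the law of cosines, cos X = (YX² + XZ² − ZY²) / (2·YX·XZ) ≈ 0.65453, so ∠X ≈ 49.12°.
The bisector from X has length 2·YX·XZ·cos(∠X/2)/(YX+XZ) ≈ 53.552.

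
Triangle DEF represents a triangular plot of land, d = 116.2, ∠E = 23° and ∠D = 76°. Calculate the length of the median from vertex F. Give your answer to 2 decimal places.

The third angle is ∠F = 180° − ∠D − ∠E = 81.00°.
Law of sines: e = d·sin E/sin D ≈ 46.793.
Law of sines: f = d·sin F/sin D ≈ 118.28.
Median from F: ½√(2·d² + 2·e² − f²) ≈ 65.942.

65.94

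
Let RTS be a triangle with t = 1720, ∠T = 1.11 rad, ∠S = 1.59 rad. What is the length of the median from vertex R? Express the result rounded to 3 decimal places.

1775.920

The third angle is ∠R = π − ∠T − ∠S = 0.442 rad.
Law of sines: r = t·sin R/sin T ≈ 820.69.
Law of sines: s = t·sin S/sin T ≈ 1919.9.
Median from R: ½√(2·t² + 2·s² − r²) ≈ 1775.9.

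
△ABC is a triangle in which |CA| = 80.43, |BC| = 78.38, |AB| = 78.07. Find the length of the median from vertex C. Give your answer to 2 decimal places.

Median from C: ½√(2·|BC|² + 2·|CA|² − |AB|²) ≈ 69.155.

69.16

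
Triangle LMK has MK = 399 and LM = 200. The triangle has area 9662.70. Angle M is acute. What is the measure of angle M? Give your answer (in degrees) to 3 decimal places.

From area = ½·LM·MK·sin M, we get sin M = 2·area/(LM·MK) ≈ 0.24217.
Taking the acute solution, ∠M ≈ 14.01°.

14.015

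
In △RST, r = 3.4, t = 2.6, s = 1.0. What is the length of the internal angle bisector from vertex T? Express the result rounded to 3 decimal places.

By the law of cosines, cos T = (r² + s² − t²) / (2·r·s) ≈ 0.85294, so ∠T ≈ 0.5492 rad.
The bisector from T has length 2·r·s·cos(∠T/2)/(r+s) ≈ 1.4876.

t_T ≈ 1.488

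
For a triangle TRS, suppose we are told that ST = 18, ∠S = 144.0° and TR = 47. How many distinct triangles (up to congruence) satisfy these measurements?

ST·sin S = 18·sin(144.0°) ≈ 10.58.
Since ∠S is not acute, a triangle exists only if TR > ST; here TR > ST, so there is exactly one triangle.

1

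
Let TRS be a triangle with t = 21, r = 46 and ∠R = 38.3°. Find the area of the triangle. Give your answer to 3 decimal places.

Law of sines: sin T = t·sin R/r ≈ 0.28294.
Since r ≥ t, only the acute value applies: ∠T ≈ 16.44°.
Then ∠S = 180° − ∠R − ∠T ≈ 125.26°.
Law of sines gives s = r·sin S/sin R ≈ 60.601.
Area = ½·r·t·sin S ≈ 394.37.

394.369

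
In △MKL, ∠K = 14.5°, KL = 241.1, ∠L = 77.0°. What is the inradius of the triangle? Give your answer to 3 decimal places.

r ≈ 26.443

The third angle is ∠M = 180° − ∠K − ∠L = 88.50°.
Law of sines: LM = KL·sin K/sin M ≈ 60.387.
Law of sines: MK = KL·sin L/sin M ≈ 235.
Area = ½·KL·LM·sin L ≈ 7093.1.
Semiperimeter s = (241.1+60.387+235)/2 = 268.24.
Inradius = area/s = 7093.1/268.24 ≈ 26.443.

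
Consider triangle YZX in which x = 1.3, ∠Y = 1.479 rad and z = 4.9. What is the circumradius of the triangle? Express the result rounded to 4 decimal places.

2.4870

By the law of cosines, y² = z² + x² − 2·z·x·cos Y = 24.532, so y ≈ 4.953.
Area = ½·z·x·sin Y ≈ 3.1716.
Circumradius = y/(2 sin Y) ≈ 2.487.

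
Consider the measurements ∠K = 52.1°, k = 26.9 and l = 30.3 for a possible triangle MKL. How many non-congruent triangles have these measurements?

2

l·sin K = 30.3·sin(52.1°) ≈ 23.91.
Since l sin K < k < l (23.91 < 26.9 < 30.3), two triangles exist.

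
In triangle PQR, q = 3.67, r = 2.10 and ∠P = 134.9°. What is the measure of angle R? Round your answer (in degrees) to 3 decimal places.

∠R ≈ 16.104°

By the law of cosines, p² = q² + r² − 2·q·r·cos P = 28.759, so p ≈ 5.3628.
Law of cosines again: cos R = (p² + q² − r²)/(2·p·q) ≈ 0.96076, so ∠R ≈ 16.10°.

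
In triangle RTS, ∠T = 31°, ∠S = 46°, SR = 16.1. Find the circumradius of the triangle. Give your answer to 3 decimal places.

15.630

The third angle is ∠R = 180° − ∠T − ∠S = 103.00°.
Law of sines: TS = SR·sin R/sin T ≈ 30.459.
Law of sines: RT = SR·sin S/sin T ≈ 22.486.
Circumradius = SR/(2 sin T) ≈ 15.63.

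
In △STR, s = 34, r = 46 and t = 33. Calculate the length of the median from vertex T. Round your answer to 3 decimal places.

m_T ≈ 36.929

Median from T: ½√(2·r² + 2·s² − t²) ≈ 36.929.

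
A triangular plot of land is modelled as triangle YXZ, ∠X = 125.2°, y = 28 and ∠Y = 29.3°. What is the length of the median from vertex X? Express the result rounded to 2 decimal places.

The third angle is ∠Z = 180° − ∠Y − ∠X = 25.50°.
Law of sines: x = y·sin X/sin Y ≈ 46.753.
Law of sines: z = y·sin Z/sin Y ≈ 24.632.
Median from X: ½√(2·z² + 2·y² − x²) ≈ 12.202.

m_X ≈ 12.20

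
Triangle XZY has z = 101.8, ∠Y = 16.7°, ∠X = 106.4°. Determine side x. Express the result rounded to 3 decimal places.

The third angle is ∠Z = 180° − ∠Y − ∠X = 56.90°.
Law of sines: x = z·sin X/sin Z ≈ 116.58.

116.576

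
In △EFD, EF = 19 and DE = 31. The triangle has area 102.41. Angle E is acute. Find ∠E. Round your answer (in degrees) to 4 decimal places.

20.3493

From area = ½·DE·EF·sin E, we get sin E = 2·area/(DE·EF) ≈ 0.34774.
Taking the acute solution, ∠E ≈ 20.35°.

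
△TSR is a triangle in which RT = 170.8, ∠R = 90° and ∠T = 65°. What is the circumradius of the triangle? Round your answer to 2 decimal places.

The third angle is ∠S = 180° − ∠R − ∠T = 25.00°.
Law of sines: SR = RT·sin T/sin S ≈ 366.28.
Law of sines: TS = RT·sin R/sin S ≈ 404.15.
Circumradius = RT/(2 sin S) ≈ 202.07.

202.07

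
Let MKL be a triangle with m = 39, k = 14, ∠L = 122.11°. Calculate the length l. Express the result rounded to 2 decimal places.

By the law of cosines, l² = m² + k² − 2·m·k·cos L = 2297.4, so l ≈ 47.932.

47.93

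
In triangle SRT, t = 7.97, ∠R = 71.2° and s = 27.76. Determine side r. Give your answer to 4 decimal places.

26.2971

By the law of cosines, r² = t² + s² − 2·t·s·cos R = 691.54, so r ≈ 26.297.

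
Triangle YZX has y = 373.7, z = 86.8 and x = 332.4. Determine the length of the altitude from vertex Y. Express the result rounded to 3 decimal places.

Semiperimeter s = (373.7 + 86.8 + 332.4)/2 = 396.45.
Heron's formula: area = √(396.45·22.75·309.65·64.05) ≈ 13375.
The altitude from Y has length 2·area/y ≈ 71.579.

71.579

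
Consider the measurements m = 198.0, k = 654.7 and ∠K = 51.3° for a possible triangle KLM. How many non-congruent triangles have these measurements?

1

m·sin K = 198.0·sin(51.3°) ≈ 154.5.
Since k ≥ m, exactly one triangle exists.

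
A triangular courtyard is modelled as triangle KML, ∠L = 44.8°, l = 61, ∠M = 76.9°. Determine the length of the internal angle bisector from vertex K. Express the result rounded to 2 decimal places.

61.82

The third angle is ∠K = 180° − ∠M − ∠L = 58.30°.
Law of sines: k = l·sin K/sin L ≈ 73.654.
Law of sines: m = l·sin M/sin L ≈ 84.317.
The bisector from K has length 2·m·l·cos(∠K/2)/(m+l) ≈ 61.822.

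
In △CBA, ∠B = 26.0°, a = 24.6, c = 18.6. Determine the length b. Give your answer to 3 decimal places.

11.341

By the law of cosines, b² = a² + c² − 2·a·c·cos B = 128.62, so b ≈ 11.341.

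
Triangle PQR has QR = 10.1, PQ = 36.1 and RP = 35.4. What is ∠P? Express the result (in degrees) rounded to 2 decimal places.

∠P ≈ 16.20°

By the law of cosines, cos P = (RP² + PQ² − QR²) / (2·RP·PQ) ≈ 0.96028, so ∠P ≈ 16.20°.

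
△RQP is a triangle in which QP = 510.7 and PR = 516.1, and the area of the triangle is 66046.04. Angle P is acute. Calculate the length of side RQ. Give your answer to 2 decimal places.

From area = ½·QP·PR·sin P, we get sin P = 2·area/(QP·PR) ≈ 0.50116.
Taking the acute solution, ∠P ≈ 0.525 rad.
Law of cosines then gives RQ ≈ 266.47.

266.47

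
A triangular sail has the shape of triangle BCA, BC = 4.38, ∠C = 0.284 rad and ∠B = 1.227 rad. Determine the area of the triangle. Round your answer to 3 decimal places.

area ≈ 2.535

The third angle is ∠A = π − ∠B − ∠C = 1.631 rad.
Law of sines: CA = BC·sin B/sin A ≈ 4.1311.
Law of sines: AB = BC·sin C/sin A ≈ 1.2295.
Area = ½·BC·CA·sin C ≈ 2.535.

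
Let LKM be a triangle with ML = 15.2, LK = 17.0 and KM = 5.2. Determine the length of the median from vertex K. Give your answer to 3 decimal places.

10.013

Median from K: ½√(2·LK² + 2·KM² − ML²) ≈ 10.013.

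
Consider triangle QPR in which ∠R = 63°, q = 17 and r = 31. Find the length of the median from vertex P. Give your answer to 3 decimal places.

m_P ≈ 17.968

Law of sines: sin Q = q·sin R/r ≈ 0.48862.
Since r ≥ q, only the acute value applies: ∠Q ≈ 29.25°.
Then ∠P = 180° − ∠R − ∠Q ≈ 87.75°.
Law of sines gives p = r·sin P/sin R ≈ 34.765.
Median from P: ½√(2·r² + 2·q² − p²) ≈ 17.968.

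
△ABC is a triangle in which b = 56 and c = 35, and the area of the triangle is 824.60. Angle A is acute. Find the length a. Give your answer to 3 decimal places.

From area = ½·b·c·sin A, we get sin A = 2·area/(b·c) ≈ 0.84143.
Taking the acute solution, ∠A ≈ 0.9999 rad.
Law of cosines then gives a ≈ 47.358.

47.358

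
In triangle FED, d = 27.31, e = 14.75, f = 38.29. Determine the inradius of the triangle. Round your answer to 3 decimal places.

Semiperimeter s = (38.29 + 14.75 + 27.31)/2 = 40.175.
Heron's formula: area = √(40.175·1.885·25.425·12.865) ≈ 157.39.
Inradius = area/s = 157.39/40.175 ≈ 3.9175.

3.918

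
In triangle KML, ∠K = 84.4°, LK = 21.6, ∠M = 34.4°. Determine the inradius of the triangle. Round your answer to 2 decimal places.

The third angle is ∠L = 180° − ∠K − ∠M = 61.20°.
Law of sines: ML = LK·sin K/sin M ≈ 38.05.
Law of sines: KM = LK·sin L/sin M ≈ 33.503.
Area = ½·LK·ML·sin L ≈ 360.11.
Semiperimeter s = (38.05+21.6+33.503)/2 = 46.577.
Inradius = area/s = 360.11/46.577 ≈ 7.7315.

7.73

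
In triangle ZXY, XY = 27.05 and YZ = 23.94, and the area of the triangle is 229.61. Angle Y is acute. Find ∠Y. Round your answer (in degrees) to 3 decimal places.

45.165

From area = ½·XY·YZ·sin Y, we get sin Y = 2·area/(XY·YZ) ≈ 0.70914.
Taking the acute solution, ∠Y ≈ 45.16°.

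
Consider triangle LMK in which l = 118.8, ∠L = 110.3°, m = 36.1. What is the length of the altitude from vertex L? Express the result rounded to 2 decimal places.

h_L ≈ 28.88

Law of sines: sin M = m·sin L/l ≈ 0.28500.
Since l ≥ m, only the acute value applies: ∠M ≈ 16.56°.
Then ∠K = 180° − ∠L − ∠M ≈ 53.14°.
Law of sines gives k = l·sin K/sin L ≈ 101.35.
Area = ½·l·m·sin K ≈ 1715.7.
The altitude from L has length 2·area/l ≈ 28.884.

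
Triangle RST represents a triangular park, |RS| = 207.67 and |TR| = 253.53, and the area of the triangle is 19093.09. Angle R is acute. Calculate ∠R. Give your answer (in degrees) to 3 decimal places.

46.492

From area = ½·|TR|·|RS|·sin R, we get sin R = 2·area/(|TR|·|RS|) ≈ 0.72528.
Taking the acute solution, ∠R ≈ 46.49°.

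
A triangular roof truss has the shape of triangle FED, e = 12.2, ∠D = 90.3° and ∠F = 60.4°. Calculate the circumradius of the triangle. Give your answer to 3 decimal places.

The third angle is ∠E = 180° − ∠D − ∠F = 29.30°.
Law of sines: f = e·sin F/sin E ≈ 21.676.
Law of sines: d = e·sin D/sin E ≈ 24.929.
Circumradius = e/(2 sin E) ≈ 12.465.

12.465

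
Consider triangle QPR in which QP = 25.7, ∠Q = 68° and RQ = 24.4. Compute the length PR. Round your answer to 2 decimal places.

28.04

By the law of cosines, PR² = RQ² + QP² − 2·RQ·QP·cos Q = 786.03, so PR ≈ 28.036.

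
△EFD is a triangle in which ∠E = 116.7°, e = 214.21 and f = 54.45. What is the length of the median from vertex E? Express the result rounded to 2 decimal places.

83.46

Law of sines: sin F = f·sin E/e ≈ 0.22709.
Since e ≥ f, only the acute value applies: ∠F ≈ 13.13°.
Then ∠D = 180° − ∠E − ∠F ≈ 50.17°.
Law of sines gives d = e·sin D/sin E ≈ 184.15.
Median from E: ½√(2·f² + 2·d² − e²) ≈ 83.464.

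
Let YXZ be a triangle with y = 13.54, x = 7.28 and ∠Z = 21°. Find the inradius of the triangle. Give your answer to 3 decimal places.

r ≈ 1.259

By the law of cosines, z² = y² + x² − 2·y·x·cos Z = 52.282, so z ≈ 7.2306.
Area = ½·y·x·sin Z ≈ 17.662.
Semiperimeter s = (13.54+7.28+7.2306)/2 = 14.025.
Inradius = area/s = 17.662/14.025 ≈ 1.2593.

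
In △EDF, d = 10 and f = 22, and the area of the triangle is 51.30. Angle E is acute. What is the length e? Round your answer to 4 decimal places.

13.9563

From area = ½·d·f·sin E, we get sin E = 2·area/(d·f) ≈ 0.46636.
Taking the acute solution, ∠E ≈ 0.485 rad.
Law of cosines then gives e ≈ 13.956.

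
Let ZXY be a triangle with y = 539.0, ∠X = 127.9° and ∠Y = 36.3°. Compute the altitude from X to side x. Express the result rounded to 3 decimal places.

146.759

The third angle is ∠Z = 180° − ∠X − ∠Y = 15.80°.
Law of sines: z = y·sin Z/sin Y ≈ 247.9.
Law of sines: x = y·sin X/sin Y ≈ 718.42.
Area = ½·y·z·sin X ≈ 52718.
The altitude from X has length 2·area/x ≈ 146.76.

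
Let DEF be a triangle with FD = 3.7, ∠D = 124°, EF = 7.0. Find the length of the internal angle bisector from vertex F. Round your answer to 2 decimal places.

4.68

Law of sines: sin E = FD·sin D/EF ≈ 0.43821.
Since EF ≥ FD, only the acute value applies: ∠E ≈ 25.99°.
Then ∠F = 180° − ∠D − ∠E ≈ 30.01°.
Law of sines gives DE = EF·sin F/sin D ≈ 4.2231.
The bisector from F has length 2·EF·FD·cos(∠F/2)/(EF+FD) ≈ 4.676.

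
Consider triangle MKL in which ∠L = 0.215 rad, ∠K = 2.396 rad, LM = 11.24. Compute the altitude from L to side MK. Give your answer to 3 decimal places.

5.688

The third angle is ∠M = π − ∠K − ∠L = 0.531 rad.
Law of sines: KL = LM·sin M/sin K ≈ 8.3843.
Law of sines: MK = LM·sin L/sin K ≈ 3.5348.
Area = ½·LM·KL·sin L ≈ 10.053.
The altitude from L has length 2·area/MK ≈ 5.6879.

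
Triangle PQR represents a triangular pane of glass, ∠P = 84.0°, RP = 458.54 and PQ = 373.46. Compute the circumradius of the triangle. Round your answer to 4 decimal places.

281.6909

By the law of cosines, QR² = RP² + PQ² − 2·RP·PQ·cos P = 3.1393e+05, so QR ≈ 560.3.
Area = ½·RP·PQ·sin P ≈ 85154.
Circumradius = QR/(2 sin P) ≈ 281.69.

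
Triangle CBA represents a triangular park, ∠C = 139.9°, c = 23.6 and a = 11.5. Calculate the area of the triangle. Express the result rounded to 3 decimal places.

50.410

Law of sines: sin A = a·sin C/c ≈ 0.31387.
Since c ≥ a, only the acute value applies: ∠A ≈ 18.29°.
Then ∠B = 180° − ∠C − ∠A ≈ 21.81°.
Law of sines gives b = c·sin B/sin C ≈ 13.611.
Area = ½·c·a·sin B ≈ 50.41.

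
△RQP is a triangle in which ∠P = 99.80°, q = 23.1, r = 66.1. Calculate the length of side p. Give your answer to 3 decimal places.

73.638

By the law of cosines, p² = r² + q² − 2·r·q·cos P = 5422.6, so p ≈ 73.638.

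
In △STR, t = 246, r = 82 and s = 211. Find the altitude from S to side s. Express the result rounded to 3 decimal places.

Semiperimeter p = (211 + 246 + 82)/2 = 269.5.
Heron's formula: area = √(269.5·58.5·23.5·187.5) ≈ 8334.7.
The altitude from S has length 2·area/s ≈ 79.002.

79.002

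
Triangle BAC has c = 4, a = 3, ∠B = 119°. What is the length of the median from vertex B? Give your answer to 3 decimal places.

1.828

By the law of cosines, b² = a² + c² − 2·a·c·cos B = 36.635, so b ≈ 6.0527.
Median from B: ½√(2·a² + 2·c² − b²) ≈ 1.8279.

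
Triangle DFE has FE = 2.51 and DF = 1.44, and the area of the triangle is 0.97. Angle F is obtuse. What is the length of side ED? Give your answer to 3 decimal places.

From area = ½·DF·FE·sin F, we get sin F = 2·area/(DF·FE) ≈ 0.53674.
Taking the obtuse solution, ∠F ≈ 147.54°.
Law of cosines then gives ED ≈ 3.8043.

3.804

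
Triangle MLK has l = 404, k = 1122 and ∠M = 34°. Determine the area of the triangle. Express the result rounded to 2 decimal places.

Area = ½·l·k·sin M ≈ 1.2674e+05.

area ≈ 126737.72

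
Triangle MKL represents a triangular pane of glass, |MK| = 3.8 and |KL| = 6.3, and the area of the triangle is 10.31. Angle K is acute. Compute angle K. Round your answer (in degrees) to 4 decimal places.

From area = ½·|MK|·|KL|·sin K, we get sin K = 2·area/(|MK|·|KL|) ≈ 0.86132.
Taking the acute solution, ∠K ≈ 59.47°.

∠K ≈ 59.4651°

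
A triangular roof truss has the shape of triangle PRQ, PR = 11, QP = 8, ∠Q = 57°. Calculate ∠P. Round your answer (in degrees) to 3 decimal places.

Law of sines: sin R = QP·sin Q/PR ≈ 0.60994.
Since PR ≥ QP, only the acute value applies: ∠R ≈ 37.59°.
Then ∠P = 180° − ∠Q − ∠R ≈ 85.41°.

∠P ≈ 85.415°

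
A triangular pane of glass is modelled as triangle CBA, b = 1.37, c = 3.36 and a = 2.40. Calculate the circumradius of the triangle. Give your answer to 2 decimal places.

2.02

By the law of cosines, cos C = (b² + a² − c²) / (2·b·a) ≈ -0.55546, so ∠C ≈ 123.74°.
Circumradius = c/(2 sin C) ≈ 2.0203.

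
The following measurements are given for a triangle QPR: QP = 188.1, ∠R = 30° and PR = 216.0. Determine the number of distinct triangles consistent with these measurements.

2

PR·sin R = 216.0·sin(30°) ≈ 108.
Since PR sin R < QP < PR (108 < 188.1 < 216.0), two triangles exist.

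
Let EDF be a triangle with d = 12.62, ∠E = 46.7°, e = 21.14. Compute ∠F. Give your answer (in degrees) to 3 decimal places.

107.549

Law of sines: sin D = d·sin E/e ≈ 0.43446.
Since e ≥ d, only the acute value applies: ∠D ≈ 25.75°.
Then ∠F = 180° − ∠E − ∠D ≈ 107.55°.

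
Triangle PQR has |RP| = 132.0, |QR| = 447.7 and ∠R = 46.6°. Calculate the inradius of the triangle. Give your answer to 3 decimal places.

45.228

By the law of cosines, |PQ|² = |QR|² + |RP|² − 2·|QR|·|RP|·cos R = 1.3665e+05, so |PQ| ≈ 369.66.
Area = ½·|QR|·|RP|·sin R ≈ 21469.
Semiperimeter s = (447.7+132+369.66)/2 = 474.68.
Inradius = area/s = 21469/474.68 ≈ 45.228.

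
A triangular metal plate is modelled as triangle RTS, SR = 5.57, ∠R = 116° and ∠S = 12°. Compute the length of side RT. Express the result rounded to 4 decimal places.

1.4696

The third angle is ∠T = 180° − ∠S − ∠R = 52.00°.
Law of sines: RT = SR·sin S/sin T ≈ 1.4696.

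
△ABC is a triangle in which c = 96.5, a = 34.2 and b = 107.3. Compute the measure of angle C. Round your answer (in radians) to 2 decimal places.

∠C ≈ 1.09 rad

By the law of cosines, cos C = (a² + b² − c²) / (2·a·b) ≈ 0.45926, so ∠C ≈ 1.094 rad.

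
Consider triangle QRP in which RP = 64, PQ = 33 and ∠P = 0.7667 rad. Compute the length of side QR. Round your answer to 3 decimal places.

By the law of cosines, QR² = RP² + PQ² − 2·RP·PQ·cos P = 2142.9, so QR ≈ 46.291.

46.291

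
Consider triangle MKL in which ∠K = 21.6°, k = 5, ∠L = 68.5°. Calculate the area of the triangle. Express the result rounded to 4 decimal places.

The third angle is ∠M = 180° − ∠K − ∠L = 89.90°.
Law of sines: m = k·sin M/sin K ≈ 13.582.
Law of sines: l = k·sin L/sin K ≈ 12.637.
Area = ½·k·m·sin L ≈ 31.593.

area ≈ 31.5931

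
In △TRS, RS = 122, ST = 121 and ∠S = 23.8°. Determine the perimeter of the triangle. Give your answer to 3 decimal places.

perimeter ≈ 293.117

By the law of cosines, TR² = RS² + ST² − 2·RS·ST·cos S = 2511.7, so TR ≈ 50.117.
Semiperimeter s = (122+121+50.117)/2 = 146.56.
Perimeter = 122 + 121 + 50.117 = 293.12.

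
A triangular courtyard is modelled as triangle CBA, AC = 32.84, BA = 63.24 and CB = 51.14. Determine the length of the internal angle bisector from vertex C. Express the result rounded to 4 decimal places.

By the law of cosines, cos C = (AC² + CB² − BA²) / (2·AC·CB) ≈ -0.09096, so ∠C ≈ 1.662 rad.
The bisector from C has length 2·AC·CB·cos(∠C/2)/(AC+CB) ≈ 26.965.

t_C ≈ 26.9646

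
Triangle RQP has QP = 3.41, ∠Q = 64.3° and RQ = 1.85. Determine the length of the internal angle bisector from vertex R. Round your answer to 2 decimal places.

t_R ≈ 1.73

By the law of cosines, PR² = RQ² + QP² − 2·RQ·QP·cos Q = 9.5791, so PR ≈ 3.095.
Law of cosines again: cos R = (PR² + RQ² − QP²)/(2·PR·RQ) ≈ 0.11994, so ∠R ≈ 83.11°.
The bisector from R has length 2·PR·RQ·cos(∠R/2)/(PR+RQ) ≈ 1.7329.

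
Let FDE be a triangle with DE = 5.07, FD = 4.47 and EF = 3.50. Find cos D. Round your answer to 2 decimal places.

By the law of cosines, cos D = (FD² + DE² − EF²) / (2·FD·DE) ≈ 0.73768, so ∠D ≈ 0.741 rad.

cos D ≈ 0.74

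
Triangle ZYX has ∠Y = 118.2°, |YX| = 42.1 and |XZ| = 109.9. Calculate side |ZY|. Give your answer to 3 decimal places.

Law of sines: sin Z = |YX|·sin Y/|XZ| ≈ 0.33761.
Since |XZ| ≥ |YX|, only the acute value applies: ∠Z ≈ 19.73°.
Then ∠X = 180° − ∠Y − ∠Z ≈ 42.07°.
Law of sines gives |ZY| = |XZ|·sin X/sin Y ≈ 83.553.

83.553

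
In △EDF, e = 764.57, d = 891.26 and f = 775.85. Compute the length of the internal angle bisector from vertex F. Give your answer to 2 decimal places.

By the law of cosines, cos F = (e² + d² − f²) / (2·e·d) ≈ 0.57010, so ∠F ≈ 55.24°.
The bisector from F has length 2·e·d·cos(∠F/2)/(e+d) ≈ 729.26.

t_F ≈ 729.26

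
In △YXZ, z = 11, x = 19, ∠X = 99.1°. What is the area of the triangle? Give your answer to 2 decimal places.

75.21

Law of sines: sin Z = z·sin X/x ≈ 0.57166.
Since x ≥ z, only the acute value applies: ∠Z ≈ 34.87°.
Then ∠Y = 180° − ∠X − ∠Z ≈ 46.03°.
Law of sines gives y = x·sin Y/sin X ≈ 13.85.
Area = ½·x·z·sin Y ≈ 75.214.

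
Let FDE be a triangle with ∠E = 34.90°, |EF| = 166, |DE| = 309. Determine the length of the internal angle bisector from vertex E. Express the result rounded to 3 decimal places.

By the law of cosines, |FD|² = |DE|² + |EF|² − 2·|DE|·|EF|·cos E = 38899, so |FD| ≈ 197.23.
The bisector from E has length 2·|DE|·|EF|·cos(∠E/2)/(|DE|+|EF|) ≈ 206.04.

206.035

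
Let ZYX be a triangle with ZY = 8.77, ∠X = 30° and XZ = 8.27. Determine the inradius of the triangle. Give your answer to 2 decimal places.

r ≈ 1.93

Law of sines: sin Y = XZ·sin X/ZY ≈ 0.47149.
Since ZY ≥ XZ, only the acute value applies: ∠Y ≈ 28.13°.
Then ∠Z = 180° − ∠X − ∠Y ≈ 121.87°.
Law of sines gives YX = ZY·sin Z/sin X ≈ 14.896.
Area = ½·ZY·XZ·sin Z ≈ 30.798.
Semiperimeter s = (14.896+8.27+8.77)/2 = 15.968.
Inradius = area/s = 30.798/15.968 ≈ 1.9287.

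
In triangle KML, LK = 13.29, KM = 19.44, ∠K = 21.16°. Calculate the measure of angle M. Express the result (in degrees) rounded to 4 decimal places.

34.2491

By the law of cosines, ML² = LK² + KM² − 2·LK·KM·cos K = 72.661, so ML ≈ 8.5242.
Law of cosines again: cos M = (KM² + ML² − LK²)/(2·KM·ML) ≈ 0.82660, so ∠M ≈ 34.25°.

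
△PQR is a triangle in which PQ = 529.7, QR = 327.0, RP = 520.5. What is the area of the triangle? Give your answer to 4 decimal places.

Semiperimeter s = (327 + 520.5 + 529.7)/2 = 688.6.
Heron's formula: area = √(688.6·361.6·168.1·158.9) ≈ 81554.

81553.6730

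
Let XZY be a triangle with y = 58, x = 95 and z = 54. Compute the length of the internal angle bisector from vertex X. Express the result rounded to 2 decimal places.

29.64

By the law of cosines, cos X = (z² + y² − x²) / (2·z·y) ≈ -0.43822, so ∠X ≈ 115.99°.
The bisector from X has length 2·z·y·cos(∠X/2)/(z+y) ≈ 29.642.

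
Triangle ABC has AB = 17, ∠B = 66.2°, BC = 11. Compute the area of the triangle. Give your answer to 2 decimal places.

Area = ½·AB·BC·sin B ≈ 85.549.

area ≈ 85.55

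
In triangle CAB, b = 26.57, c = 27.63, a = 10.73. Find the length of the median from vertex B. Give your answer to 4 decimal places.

16.2106

Median from B: ½√(2·c² + 2·a² − b²) ≈ 16.211.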